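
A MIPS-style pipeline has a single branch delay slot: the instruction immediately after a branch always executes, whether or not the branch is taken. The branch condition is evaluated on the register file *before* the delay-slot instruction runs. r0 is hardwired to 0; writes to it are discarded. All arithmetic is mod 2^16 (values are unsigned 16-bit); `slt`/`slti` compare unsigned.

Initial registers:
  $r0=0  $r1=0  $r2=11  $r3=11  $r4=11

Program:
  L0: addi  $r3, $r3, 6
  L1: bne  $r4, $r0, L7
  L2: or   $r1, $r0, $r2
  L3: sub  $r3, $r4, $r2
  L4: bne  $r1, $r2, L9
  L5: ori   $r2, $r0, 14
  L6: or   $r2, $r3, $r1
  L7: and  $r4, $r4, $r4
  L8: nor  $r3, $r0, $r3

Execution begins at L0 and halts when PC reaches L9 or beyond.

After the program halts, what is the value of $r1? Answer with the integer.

#0 addi  $r3, $r3, 6 ; 0/0/11/17/11
#1 bne  $r4, $r0, L7 ; 0/0/11/17/11 ; →target
#2 or   $r1, $r0, $r2 ; 0/11/11/17/11
#7 and  $r4, $r4, $r4 ; 0/11/11/17/11
#8 nor  $r3, $r0, $r3 ; 0/11/11/65518/11

11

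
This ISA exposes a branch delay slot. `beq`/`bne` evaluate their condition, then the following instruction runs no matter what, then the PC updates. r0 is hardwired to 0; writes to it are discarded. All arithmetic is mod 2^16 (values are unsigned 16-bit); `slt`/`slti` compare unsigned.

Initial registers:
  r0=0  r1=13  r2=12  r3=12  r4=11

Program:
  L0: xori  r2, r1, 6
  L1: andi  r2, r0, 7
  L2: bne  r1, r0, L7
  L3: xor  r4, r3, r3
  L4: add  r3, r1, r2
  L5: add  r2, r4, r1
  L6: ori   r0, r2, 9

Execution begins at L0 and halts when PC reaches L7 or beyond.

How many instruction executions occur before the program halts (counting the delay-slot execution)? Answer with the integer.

4

#0 xori  r2, r1, 6 ; 0/13/11/12/11
#1 andi  r2, r0, 7 ; 0/13/0/12/11
#2 bne  r1, r0, L7 ; 0/13/0/12/11 ; →target
#3 xor  r4, r3, r3 ; 0/13/0/12/0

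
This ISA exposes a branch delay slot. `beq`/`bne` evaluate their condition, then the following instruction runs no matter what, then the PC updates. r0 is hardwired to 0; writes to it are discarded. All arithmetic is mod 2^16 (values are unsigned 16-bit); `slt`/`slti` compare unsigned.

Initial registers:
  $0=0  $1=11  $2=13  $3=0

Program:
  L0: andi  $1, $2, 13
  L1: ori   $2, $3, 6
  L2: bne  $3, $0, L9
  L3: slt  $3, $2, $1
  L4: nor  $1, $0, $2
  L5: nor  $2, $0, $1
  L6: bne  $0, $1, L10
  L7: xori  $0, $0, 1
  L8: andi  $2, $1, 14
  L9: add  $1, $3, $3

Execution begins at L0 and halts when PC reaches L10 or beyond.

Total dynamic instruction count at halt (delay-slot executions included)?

8

[0] andi  $1, $2, 13  →  {$0:0, $1:13, $2:13, $3:0}
[1] ori   $2, $3, 6  →  {$0:0, $1:13, $2:6, $3:0}
[2] bne  $3, $0, L9  →  {$0:0, $1:13, $2:6, $3:0}  ⟨branch fallthrough⟩
[3] slt  $3, $2, $1  →  {$0:0, $1:13, $2:6, $3:1}
[4] nor  $1, $0, $2  →  {$0:0, $1:65529, $2:6, $3:1}
[5] nor  $2, $0, $1  →  {$0:0, $1:65529, $2:6, $3:1}
[6] bne  $0, $1, L10  →  {$0:0, $1:65529, $2:6, $3:1}  ⟨branch taken⟩
[7] xori  $0, $0, 1  →  {$0:0, $1:65529, $2:6, $3:1}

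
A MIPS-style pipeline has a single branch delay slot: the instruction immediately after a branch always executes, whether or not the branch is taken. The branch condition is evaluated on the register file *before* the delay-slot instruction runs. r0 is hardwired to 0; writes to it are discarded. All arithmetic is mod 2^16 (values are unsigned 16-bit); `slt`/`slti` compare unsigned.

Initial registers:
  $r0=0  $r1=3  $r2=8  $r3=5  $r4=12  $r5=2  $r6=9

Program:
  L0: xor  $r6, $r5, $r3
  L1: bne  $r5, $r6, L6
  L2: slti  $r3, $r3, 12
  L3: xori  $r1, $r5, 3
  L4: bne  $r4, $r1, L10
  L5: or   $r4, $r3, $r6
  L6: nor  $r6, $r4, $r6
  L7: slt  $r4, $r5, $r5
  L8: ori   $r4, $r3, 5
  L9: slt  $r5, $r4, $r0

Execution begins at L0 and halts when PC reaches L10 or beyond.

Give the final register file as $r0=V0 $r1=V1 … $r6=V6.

$r0=0 $r1=3 $r2=8 $r3=1 $r4=5 $r5=0 $r6=65520

PC=0  xor  $r6, $r5, $r3     | $r0=0 $r1=3 $r2=8 $r3=5 $r4=12 $r5=2 $r6=7
PC=1  bne  $r5, $r6, L6      | $r0=0 $r1=3 $r2=8 $r3=5 $r4=12 $r5=2 $r6=7  [TAKEN]
PC=2  slti  $r3, $r3, 12     | $r0=0 $r1=3 $r2=8 $r3=1 $r4=12 $r5=2 $r6=7
PC=6  nor  $r6, $r4, $r6     | $r0=0 $r1=3 $r2=8 $r3=1 $r4=12 $r5=2 $r6=65520
PC=7  slt  $r4, $r5, $r5     | $r0=0 $r1=3 $r2=8 $r3=1 $r4=0 $r5=2 $r6=65520
PC=8  ori   $r4, $r3, 5      | $r0=0 $r1=3 $r2=8 $r3=1 $r4=5 $r5=2 $r6=65520
PC=9  slt  $r5, $r4, $r0     | $r0=0 $r1=3 $r2=8 $r3=1 $r4=5 $r5=0 $r6=65520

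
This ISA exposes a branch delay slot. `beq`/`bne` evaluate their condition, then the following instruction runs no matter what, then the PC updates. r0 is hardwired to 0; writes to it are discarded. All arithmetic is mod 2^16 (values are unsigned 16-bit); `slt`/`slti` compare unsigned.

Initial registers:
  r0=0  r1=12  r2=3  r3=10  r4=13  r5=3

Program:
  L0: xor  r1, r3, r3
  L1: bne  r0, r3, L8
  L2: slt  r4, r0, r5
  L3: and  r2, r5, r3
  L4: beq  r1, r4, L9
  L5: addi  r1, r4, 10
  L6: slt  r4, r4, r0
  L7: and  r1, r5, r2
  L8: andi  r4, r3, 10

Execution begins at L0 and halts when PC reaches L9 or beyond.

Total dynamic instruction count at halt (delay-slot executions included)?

[0] xor  r1, r3, r3  →  {r0:0, r1:0, r2:3, r3:10, r4:13, r5:3}
[1] bne  r0, r3, L8  →  {r0:0, r1:0, r2:3, r3:10, r4:13, r5:3}  ⟨branch taken⟩
[2] slt  r4, r0, r5  →  {r0:0, r1:0, r2:3, r3:10, r4:1, r5:3}
[8] andi  r4, r3, 10  →  {r0:0, r1:0, r2:3, r3:10, r4:10, r5:3}

4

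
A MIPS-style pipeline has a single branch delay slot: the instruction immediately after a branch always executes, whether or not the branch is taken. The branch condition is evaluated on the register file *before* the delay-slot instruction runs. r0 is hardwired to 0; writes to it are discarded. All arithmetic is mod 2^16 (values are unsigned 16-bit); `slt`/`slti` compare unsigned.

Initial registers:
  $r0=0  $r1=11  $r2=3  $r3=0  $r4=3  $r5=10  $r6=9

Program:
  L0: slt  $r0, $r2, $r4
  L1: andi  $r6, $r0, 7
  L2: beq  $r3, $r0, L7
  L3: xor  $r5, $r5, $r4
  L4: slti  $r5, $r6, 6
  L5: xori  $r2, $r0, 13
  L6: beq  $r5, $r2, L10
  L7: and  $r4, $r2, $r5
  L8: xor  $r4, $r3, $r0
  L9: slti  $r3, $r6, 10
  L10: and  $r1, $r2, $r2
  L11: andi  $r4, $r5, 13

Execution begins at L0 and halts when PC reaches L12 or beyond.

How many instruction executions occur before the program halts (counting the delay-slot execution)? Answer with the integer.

9

  step pc=0: slt  $r0, $r2, $r4  regs=(0,11,3,0,3,10,9)
  step pc=1: andi  $r6, $r0, 7  regs=(0,11,3,0,3,10,0)
  step pc=2: beq  $r3, $r0, L7  cond=T  regs=(0,11,3,0,3,10,0)
  step pc=3: xor  $r5, $r5, $r4  regs=(0,11,3,0,3,9,0)
  step pc=7: and  $r4, $r2, $r5  regs=(0,11,3,0,1,9,0)
  step pc=8: xor  $r4, $r3, $r0  regs=(0,11,3,0,0,9,0)
  step pc=9: slti  $r3, $r6, 10  regs=(0,11,3,1,0,9,0)
  step pc=10: and  $r1, $r2, $r2  regs=(0,3,3,1,0,9,0)
  step pc=11: andi  $r4, $r5, 13  regs=(0,3,3,1,9,9,0)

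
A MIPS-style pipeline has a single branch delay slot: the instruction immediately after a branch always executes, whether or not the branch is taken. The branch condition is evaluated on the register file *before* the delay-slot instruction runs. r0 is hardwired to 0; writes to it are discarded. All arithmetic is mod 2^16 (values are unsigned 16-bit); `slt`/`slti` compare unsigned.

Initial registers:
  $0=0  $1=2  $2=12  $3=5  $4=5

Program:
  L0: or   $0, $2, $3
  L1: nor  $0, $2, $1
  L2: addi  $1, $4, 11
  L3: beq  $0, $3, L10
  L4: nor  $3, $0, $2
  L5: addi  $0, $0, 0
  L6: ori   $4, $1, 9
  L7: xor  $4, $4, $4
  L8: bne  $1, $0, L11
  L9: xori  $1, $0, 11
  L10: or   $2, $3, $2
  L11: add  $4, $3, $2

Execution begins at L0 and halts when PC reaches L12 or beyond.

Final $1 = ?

PC=0  or   $0, $2, $3        | $0=0 $1=2 $2=12 $3=5 $4=5
PC=1  nor  $0, $2, $1        | $0=0 $1=2 $2=12 $3=5 $4=5
PC=2  addi  $1, $4, 11       | $0=0 $1=16 $2=12 $3=5 $4=5
PC=3  beq  $0, $3, L10       | $0=0 $1=16 $2=12 $3=5 $4=5  [not taken]
PC=4  nor  $3, $0, $2        | $0=0 $1=16 $2=12 $3=65523 $4=5
PC=5  addi  $0, $0, 0        | $0=0 $1=16 $2=12 $3=65523 $4=5
PC=6  ori   $4, $1, 9        | $0=0 $1=16 $2=12 $3=65523 $4=25
PC=7  xor  $4, $4, $4        | $0=0 $1=16 $2=12 $3=65523 $4=0
PC=8  bne  $1, $0, L11       | $0=0 $1=16 $2=12 $3=65523 $4=0  [TAKEN]
PC=9  xori  $1, $0, 11       | $0=0 $1=11 $2=12 $3=65523 $4=0
PC=11 add  $4, $3, $2        | $0=0 $1=11 $2=12 $3=65523 $4=65535

11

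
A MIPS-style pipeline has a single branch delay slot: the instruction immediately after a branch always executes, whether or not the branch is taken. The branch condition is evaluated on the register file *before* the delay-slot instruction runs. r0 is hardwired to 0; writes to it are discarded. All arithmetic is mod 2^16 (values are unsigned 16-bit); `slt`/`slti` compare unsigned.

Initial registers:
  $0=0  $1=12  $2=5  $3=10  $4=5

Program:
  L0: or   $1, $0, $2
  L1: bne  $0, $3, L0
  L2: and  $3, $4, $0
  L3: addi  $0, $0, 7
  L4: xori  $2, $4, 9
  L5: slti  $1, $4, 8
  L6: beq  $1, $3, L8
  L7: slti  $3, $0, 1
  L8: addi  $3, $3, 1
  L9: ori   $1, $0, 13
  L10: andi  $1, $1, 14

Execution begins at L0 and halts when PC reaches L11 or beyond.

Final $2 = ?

12

[0] or   $1, $0, $2  →  {$0:0, $1:5, $2:5, $3:10, $4:5}
[1] bne  $0, $3, L0  →  {$0:0, $1:5, $2:5, $3:10, $4:5}  ⟨branch taken⟩
[2] and  $3, $4, $0  →  {$0:0, $1:5, $2:5, $3:0, $4:5}
[0] or   $1, $0, $2  →  {$0:0, $1:5, $2:5, $3:0, $4:5}
[1] bne  $0, $3, L0  →  {$0:0, $1:5, $2:5, $3:0, $4:5}  ⟨branch fallthrough⟩
[2] and  $3, $4, $0  →  {$0:0, $1:5, $2:5, $3:0, $4:5}
[3] addi  $0, $0, 7  →  {$0:0, $1:5, $2:5, $3:0, $4:5}
[4] xori  $2, $4, 9  →  {$0:0, $1:5, $2:12, $3:0, $4:5}
[5] slti  $1, $4, 8  →  {$0:0, $1:1, $2:12, $3:0, $4:5}
[6] beq  $1, $3, L8  →  {$0:0, $1:1, $2:12, $3:0, $4:5}  ⟨branch fallthrough⟩
[7] slti  $3, $0, 1  →  {$0:0, $1:1, $2:12, $3:1, $4:5}
[8] addi  $3, $3, 1  →  {$0:0, $1:1, $2:12, $3:2, $4:5}
[9] ori   $1, $0, 13  →  {$0:0, $1:13, $2:12, $3:2, $4:5}
[10] andi  $1, $1, 14  →  {$0:0, $1:12, $2:12, $3:2, $4:5}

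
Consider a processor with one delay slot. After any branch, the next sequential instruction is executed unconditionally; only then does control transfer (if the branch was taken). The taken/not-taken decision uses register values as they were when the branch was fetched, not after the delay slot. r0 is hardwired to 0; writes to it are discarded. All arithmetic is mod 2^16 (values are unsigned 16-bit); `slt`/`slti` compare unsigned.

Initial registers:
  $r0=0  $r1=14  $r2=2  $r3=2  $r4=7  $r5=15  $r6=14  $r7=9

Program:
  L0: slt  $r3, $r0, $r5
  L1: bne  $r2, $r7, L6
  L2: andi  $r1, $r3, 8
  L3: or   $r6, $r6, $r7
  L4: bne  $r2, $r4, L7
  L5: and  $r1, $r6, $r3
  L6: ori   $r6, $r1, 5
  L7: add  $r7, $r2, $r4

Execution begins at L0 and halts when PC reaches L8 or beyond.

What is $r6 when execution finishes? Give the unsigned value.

5

#0 slt  $r3, $r0, $r5 ; 0/14/2/1/7/15/14/9
#1 bne  $r2, $r7, L6 ; 0/14/2/1/7/15/14/9 ; →target
#2 andi  $r1, $r3, 8 ; 0/0/2/1/7/15/14/9
#6 ori   $r6, $r1, 5 ; 0/0/2/1/7/15/5/9
#7 add  $r7, $r2, $r4 ; 0/0/2/1/7/15/5/9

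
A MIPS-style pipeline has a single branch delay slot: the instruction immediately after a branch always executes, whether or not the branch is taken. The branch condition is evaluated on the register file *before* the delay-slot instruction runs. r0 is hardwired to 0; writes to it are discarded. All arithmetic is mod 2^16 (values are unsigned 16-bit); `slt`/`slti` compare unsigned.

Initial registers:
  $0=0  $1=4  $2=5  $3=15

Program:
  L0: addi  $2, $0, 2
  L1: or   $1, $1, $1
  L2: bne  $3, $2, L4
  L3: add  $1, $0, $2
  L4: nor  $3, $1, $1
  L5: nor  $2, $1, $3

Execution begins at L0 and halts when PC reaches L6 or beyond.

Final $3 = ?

65533

[0] addi  $2, $0, 2  →  {$0:0, $1:4, $2:2, $3:15}
[1] or   $1, $1, $1  →  {$0:0, $1:4, $2:2, $3:15}
[2] bne  $3, $2, L4  →  {$0:0, $1:4, $2:2, $3:15}  ⟨branch taken⟩
[3] add  $1, $0, $2  →  {$0:0, $1:2, $2:2, $3:15}
[4] nor  $3, $1, $1  →  {$0:0, $1:2, $2:2, $3:65533}
[5] nor  $2, $1, $3  →  {$0:0, $1:2, $2:0, $3:65533}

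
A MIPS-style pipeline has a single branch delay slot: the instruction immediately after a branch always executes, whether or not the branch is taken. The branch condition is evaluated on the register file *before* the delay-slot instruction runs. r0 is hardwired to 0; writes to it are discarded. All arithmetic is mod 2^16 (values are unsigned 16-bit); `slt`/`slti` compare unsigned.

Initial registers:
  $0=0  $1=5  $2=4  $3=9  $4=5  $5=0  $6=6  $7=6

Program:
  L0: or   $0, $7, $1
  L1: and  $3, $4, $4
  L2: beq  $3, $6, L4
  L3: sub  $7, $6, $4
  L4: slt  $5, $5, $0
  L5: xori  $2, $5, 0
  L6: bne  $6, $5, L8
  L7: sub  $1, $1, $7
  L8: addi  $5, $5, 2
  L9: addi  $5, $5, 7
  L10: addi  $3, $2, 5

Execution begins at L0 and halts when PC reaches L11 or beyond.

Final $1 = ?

  step pc=0: or   $0, $7, $1  regs=(0,5,4,9,5,0,6,6)
  step pc=1: and  $3, $4, $4  regs=(0,5,4,5,5,0,6,6)
  step pc=2: beq  $3, $6, L4  cond=F  regs=(0,5,4,5,5,0,6,6)
  step pc=3: sub  $7, $6, $4  regs=(0,5,4,5,5,0,6,1)
  step pc=4: slt  $5, $5, $0  regs=(0,5,4,5,5,0,6,1)
  step pc=5: xori  $2, $5, 0  regs=(0,5,0,5,5,0,6,1)
  step pc=6: bne  $6, $5, L8  cond=T  regs=(0,5,0,5,5,0,6,1)
  step pc=7: sub  $1, $1, $7  regs=(0,4,0,5,5,0,6,1)
  step pc=8: addi  $5, $5, 2  regs=(0,4,0,5,5,2,6,1)
  step pc=9: addi  $5, $5, 7  regs=(0,4,0,5,5,9,6,1)
  step pc=10: addi  $3, $2, 5  regs=(0,4,0,5,5,9,6,1)

4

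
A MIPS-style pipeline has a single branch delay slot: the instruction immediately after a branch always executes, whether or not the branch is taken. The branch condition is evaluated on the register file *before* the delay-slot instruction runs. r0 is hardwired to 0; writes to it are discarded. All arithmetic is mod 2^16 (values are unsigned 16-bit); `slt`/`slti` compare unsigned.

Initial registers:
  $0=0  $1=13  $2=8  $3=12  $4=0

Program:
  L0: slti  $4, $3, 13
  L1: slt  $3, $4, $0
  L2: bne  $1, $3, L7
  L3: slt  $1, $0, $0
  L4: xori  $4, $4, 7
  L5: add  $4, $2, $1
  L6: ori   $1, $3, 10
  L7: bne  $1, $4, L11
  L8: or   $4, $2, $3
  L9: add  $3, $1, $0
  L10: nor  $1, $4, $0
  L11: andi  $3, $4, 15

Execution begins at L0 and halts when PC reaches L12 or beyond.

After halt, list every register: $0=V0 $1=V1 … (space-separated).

$0=0 $1=0 $2=8 $3=8 $4=8

  step pc=0: slti  $4, $3, 13  regs=(0,13,8,12,1)
  step pc=1: slt  $3, $4, $0  regs=(0,13,8,0,1)
  step pc=2: bne  $1, $3, L7  cond=T  regs=(0,13,8,0,1)
  step pc=3: slt  $1, $0, $0  regs=(0,0,8,0,1)
  step pc=7: bne  $1, $4, L11  cond=T  regs=(0,0,8,0,1)
  step pc=8: or   $4, $2, $3  regs=(0,0,8,0,8)
  step pc=11: andi  $3, $4, 15  regs=(0,0,8,8,8)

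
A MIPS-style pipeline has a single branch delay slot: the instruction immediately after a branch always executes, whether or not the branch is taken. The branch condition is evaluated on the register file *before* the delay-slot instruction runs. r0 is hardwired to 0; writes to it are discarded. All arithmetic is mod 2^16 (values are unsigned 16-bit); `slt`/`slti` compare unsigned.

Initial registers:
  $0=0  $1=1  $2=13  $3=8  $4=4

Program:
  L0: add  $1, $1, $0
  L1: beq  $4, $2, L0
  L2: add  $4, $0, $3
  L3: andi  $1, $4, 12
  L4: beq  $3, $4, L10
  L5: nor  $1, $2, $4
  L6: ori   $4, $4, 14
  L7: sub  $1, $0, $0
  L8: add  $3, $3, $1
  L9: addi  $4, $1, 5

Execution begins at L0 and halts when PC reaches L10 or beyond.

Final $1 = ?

65522

#0 add  $1, $1, $0 ; 0/1/13/8/4
#1 beq  $4, $2, L0 ; 0/1/13/8/4 ; →fallthru
#2 add  $4, $0, $3 ; 0/1/13/8/8
#3 andi  $1, $4, 12 ; 0/8/13/8/8
#4 beq  $3, $4, L10 ; 0/8/13/8/8 ; →target
#5 nor  $1, $2, $4 ; 0/65522/13/8/8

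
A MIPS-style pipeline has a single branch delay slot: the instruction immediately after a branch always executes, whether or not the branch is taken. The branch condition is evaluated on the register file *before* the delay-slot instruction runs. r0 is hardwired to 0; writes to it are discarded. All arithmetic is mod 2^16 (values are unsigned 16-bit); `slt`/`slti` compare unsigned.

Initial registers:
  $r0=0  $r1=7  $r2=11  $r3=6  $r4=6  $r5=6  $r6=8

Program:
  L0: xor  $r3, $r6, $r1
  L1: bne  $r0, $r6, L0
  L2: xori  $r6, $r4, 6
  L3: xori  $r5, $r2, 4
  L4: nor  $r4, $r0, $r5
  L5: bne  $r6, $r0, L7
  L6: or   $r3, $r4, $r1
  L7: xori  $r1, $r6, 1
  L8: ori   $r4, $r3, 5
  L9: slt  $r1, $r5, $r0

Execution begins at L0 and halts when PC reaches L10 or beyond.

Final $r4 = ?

[0] xor  $r3, $r6, $r1  →  {$r0:0, $r1:7, $r2:11, $r3:15, $r4:6, $r5:6, $r6:8}
[1] bne  $r0, $r6, L0  →  {$r0:0, $r1:7, $r2:11, $r3:15, $r4:6, $r5:6, $r6:8}  ⟨branch taken⟩
[2] xori  $r6, $r4, 6  →  {$r0:0, $r1:7, $r2:11, $r3:15, $r4:6, $r5:6, $r6:0}
[0] xor  $r3, $r6, $r1  →  {$r0:0, $r1:7, $r2:11, $r3:7, $r4:6, $r5:6, $r6:0}
[1] bne  $r0, $r6, L0  →  {$r0:0, $r1:7, $r2:11, $r3:7, $r4:6, $r5:6, $r6:0}  ⟨branch fallthrough⟩
[2] xori  $r6, $r4, 6  →  {$r0:0, $r1:7, $r2:11, $r3:7, $r4:6, $r5:6, $r6:0}
[3] xori  $r5, $r2, 4  →  {$r0:0, $r1:7, $r2:11, $r3:7, $r4:6, $r5:15, $r6:0}
[4] nor  $r4, $r0, $r5  →  {$r0:0, $r1:7, $r2:11, $r3:7, $r4:65520, $r5:15, $r6:0}
[5] bne  $r6, $r0, L7  →  {$r0:0, $r1:7, $r2:11, $r3:7, $r4:65520, $r5:15, $r6:0}  ⟨branch fallthrough⟩
[6] or   $r3, $r4, $r1  →  {$r0:0, $r1:7, $r2:11, $r3:65527, $r4:65520, $r5:15, $r6:0}
[7] xori  $r1, $r6, 1  →  {$r0:0, $r1:1, $r2:11, $r3:65527, $r4:65520, $r5:15, $r6:0}
[8] ori   $r4, $r3, 5  →  {$r0:0, $r1:1, $r2:11, $r3:65527, $r4:65527, $r5:15, $r6:0}
[9] slt  $r1, $r5, $r0  →  {$r0:0, $r1:0, $r2:11, $r3:65527, $r4:65527, $r5:15, $r6:0}

65527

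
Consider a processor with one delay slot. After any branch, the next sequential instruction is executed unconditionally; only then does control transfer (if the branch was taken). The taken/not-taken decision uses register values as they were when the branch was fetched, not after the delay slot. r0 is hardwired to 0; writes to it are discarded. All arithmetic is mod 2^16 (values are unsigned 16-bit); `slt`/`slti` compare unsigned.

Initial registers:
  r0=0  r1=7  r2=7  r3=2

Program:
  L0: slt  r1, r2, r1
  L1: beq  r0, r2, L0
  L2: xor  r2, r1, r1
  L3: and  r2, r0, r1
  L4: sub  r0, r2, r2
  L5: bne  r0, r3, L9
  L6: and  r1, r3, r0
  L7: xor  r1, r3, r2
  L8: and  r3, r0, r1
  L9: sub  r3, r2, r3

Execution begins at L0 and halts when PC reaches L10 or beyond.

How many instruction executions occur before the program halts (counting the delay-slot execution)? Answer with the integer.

PC=0  slt  r1, r2, r1        | r0=0 r1=0 r2=7 r3=2
PC=1  beq  r0, r2, L0        | r0=0 r1=0 r2=7 r3=2  [not taken]
PC=2  xor  r2, r1, r1        | r0=0 r1=0 r2=0 r3=2
PC=3  and  r2, r0, r1        | r0=0 r1=0 r2=0 r3=2
PC=4  sub  r0, r2, r2        | r0=0 r1=0 r2=0 r3=2
PC=5  bne  r0, r3, L9        | r0=0 r1=0 r2=0 r3=2  [TAKEN]
PC=6  and  r1, r3, r0        | r0=0 r1=0 r2=0 r3=2
PC=9  sub  r3, r2, r3        | r0=0 r1=0 r2=0 r3=65534

8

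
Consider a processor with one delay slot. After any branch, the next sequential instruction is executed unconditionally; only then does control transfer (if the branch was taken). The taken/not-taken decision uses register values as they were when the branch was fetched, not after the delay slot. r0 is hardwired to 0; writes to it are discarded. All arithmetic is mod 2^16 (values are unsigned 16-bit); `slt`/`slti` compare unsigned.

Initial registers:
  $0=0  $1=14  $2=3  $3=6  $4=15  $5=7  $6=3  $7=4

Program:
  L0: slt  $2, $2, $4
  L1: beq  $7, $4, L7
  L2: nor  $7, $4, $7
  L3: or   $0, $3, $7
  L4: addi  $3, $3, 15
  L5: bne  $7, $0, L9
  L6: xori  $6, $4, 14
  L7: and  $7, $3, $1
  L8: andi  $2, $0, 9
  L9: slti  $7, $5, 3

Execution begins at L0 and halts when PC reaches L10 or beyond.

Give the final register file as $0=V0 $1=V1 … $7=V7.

PC=0  slt  $2, $2, $4        | $0=0 $1=14 $2=1 $3=6 $4=15 $5=7 $6=3 $7=4
PC=1  beq  $7, $4, L7        | $0=0 $1=14 $2=1 $3=6 $4=15 $5=7 $6=3 $7=4  [not taken]
PC=2  nor  $7, $4, $7        | $0=0 $1=14 $2=1 $3=6 $4=15 $5=7 $6=3 $7=65520
PC=3  or   $0, $3, $7        | $0=0 $1=14 $2=1 $3=6 $4=15 $5=7 $6=3 $7=65520
PC=4  addi  $3, $3, 15       | $0=0 $1=14 $2=1 $3=21 $4=15 $5=7 $6=3 $7=65520
PC=5  bne  $7, $0, L9        | $0=0 $1=14 $2=1 $3=21 $4=15 $5=7 $6=3 $7=65520  [TAKEN]
PC=6  xori  $6, $4, 14       | $0=0 $1=14 $2=1 $3=21 $4=15 $5=7 $6=1 $7=65520
PC=9  slti  $7, $5, 3        | $0=0 $1=14 $2=1 $3=21 $4=15 $5=7 $6=1 $7=0

$0=0 $1=14 $2=1 $3=21 $4=15 $5=7 $6=1 $7=0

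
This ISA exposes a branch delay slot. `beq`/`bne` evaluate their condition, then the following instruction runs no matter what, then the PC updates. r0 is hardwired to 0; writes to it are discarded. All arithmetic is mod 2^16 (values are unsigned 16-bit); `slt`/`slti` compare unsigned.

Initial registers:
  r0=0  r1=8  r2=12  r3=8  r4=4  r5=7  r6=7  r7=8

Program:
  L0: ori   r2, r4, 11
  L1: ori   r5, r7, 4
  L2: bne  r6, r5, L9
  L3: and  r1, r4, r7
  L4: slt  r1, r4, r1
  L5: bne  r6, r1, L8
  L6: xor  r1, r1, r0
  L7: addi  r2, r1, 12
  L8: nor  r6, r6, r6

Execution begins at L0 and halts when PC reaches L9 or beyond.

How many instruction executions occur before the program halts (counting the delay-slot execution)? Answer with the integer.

4

PC=0  ori   r2, r4, 11       | r0=0 r1=8 r2=15 r3=8 r4=4 r5=7 r6=7 r7=8
PC=1  ori   r5, r7, 4        | r0=0 r1=8 r2=15 r3=8 r4=4 r5=12 r6=7 r7=8
PC=2  bne  r6, r5, L9        | r0=0 r1=8 r2=15 r3=8 r4=4 r5=12 r6=7 r7=8  [TAKEN]
PC=3  and  r1, r4, r7        | r0=0 r1=0 r2=15 r3=8 r4=4 r5=12 r6=7 r7=8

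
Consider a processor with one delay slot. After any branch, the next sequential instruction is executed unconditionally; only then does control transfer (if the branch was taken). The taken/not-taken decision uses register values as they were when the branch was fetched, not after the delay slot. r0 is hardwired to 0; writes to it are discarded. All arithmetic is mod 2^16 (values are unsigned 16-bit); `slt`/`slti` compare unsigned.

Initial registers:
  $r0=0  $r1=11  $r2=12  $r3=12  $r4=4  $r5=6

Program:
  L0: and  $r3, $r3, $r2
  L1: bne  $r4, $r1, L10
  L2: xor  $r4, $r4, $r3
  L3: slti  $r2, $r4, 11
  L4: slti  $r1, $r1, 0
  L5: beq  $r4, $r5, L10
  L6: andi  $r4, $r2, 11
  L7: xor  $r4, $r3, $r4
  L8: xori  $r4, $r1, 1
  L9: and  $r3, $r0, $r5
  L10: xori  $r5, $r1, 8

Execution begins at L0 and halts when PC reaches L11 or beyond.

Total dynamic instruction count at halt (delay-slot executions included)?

4

#0 and  $r3, $r3, $r2 ; 0/11/12/12/4/6
#1 bne  $r4, $r1, L10 ; 0/11/12/12/4/6 ; →target
#2 xor  $r4, $r4, $r3 ; 0/11/12/12/8/6
#10 xori  $r5, $r1, 8 ; 0/11/12/12/8/3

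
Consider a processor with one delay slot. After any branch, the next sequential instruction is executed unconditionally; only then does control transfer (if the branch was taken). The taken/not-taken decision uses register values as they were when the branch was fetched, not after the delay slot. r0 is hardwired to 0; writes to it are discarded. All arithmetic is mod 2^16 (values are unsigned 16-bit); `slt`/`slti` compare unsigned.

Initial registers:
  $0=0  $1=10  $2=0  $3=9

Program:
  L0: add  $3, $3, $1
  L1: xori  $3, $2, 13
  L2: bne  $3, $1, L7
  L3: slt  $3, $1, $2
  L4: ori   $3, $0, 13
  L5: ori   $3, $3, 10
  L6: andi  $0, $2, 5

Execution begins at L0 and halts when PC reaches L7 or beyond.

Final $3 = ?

0

#0 add  $3, $3, $1 ; 0/10/0/19
#1 xori  $3, $2, 13 ; 0/10/0/13
#2 bne  $3, $1, L7 ; 0/10/0/13 ; →target
#3 slt  $3, $1, $2 ; 0/10/0/0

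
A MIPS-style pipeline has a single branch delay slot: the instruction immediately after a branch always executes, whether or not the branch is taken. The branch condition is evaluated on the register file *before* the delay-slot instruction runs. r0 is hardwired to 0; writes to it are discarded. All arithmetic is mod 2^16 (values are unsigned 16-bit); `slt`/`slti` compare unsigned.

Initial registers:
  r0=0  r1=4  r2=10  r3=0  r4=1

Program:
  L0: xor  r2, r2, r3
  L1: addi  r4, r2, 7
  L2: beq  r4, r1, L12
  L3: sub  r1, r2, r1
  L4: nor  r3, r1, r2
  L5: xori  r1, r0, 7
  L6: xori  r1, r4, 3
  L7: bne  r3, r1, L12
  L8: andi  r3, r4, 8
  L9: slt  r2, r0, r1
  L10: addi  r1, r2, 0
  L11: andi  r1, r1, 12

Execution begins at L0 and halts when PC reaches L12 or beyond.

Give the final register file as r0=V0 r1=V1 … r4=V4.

  step pc=0: xor  r2, r2, r3  regs=(0,4,10,0,1)
  step pc=1: addi  r4, r2, 7  regs=(0,4,10,0,17)
  step pc=2: beq  r4, r1, L12  cond=F  regs=(0,4,10,0,17)
  step pc=3: sub  r1, r2, r1  regs=(0,6,10,0,17)
  step pc=4: nor  r3, r1, r2  regs=(0,6,10,65521,17)
  step pc=5: xori  r1, r0, 7  regs=(0,7,10,65521,17)
  step pc=6: xori  r1, r4, 3  regs=(0,18,10,65521,17)
  step pc=7: bne  r3, r1, L12  cond=T  regs=(0,18,10,65521,17)
  step pc=8: andi  r3, r4, 8  regs=(0,18,10,0,17)

r0=0 r1=18 r2=10 r3=0 r4=17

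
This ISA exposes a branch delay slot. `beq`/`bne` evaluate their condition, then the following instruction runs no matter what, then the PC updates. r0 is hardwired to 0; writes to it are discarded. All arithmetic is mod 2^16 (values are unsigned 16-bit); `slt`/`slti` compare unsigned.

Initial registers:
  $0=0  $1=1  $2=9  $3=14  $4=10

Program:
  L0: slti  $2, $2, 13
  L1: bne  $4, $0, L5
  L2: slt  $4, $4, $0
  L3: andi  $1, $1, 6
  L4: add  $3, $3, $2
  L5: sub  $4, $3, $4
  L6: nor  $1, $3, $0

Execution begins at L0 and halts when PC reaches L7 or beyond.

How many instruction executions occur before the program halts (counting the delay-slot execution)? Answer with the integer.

  step pc=0: slti  $2, $2, 13  regs=(0,1,1,14,10)
  step pc=1: bne  $4, $0, L5  cond=T  regs=(0,1,1,14,10)
  step pc=2: slt  $4, $4, $0  regs=(0,1,1,14,0)
  step pc=5: sub  $4, $3, $4  regs=(0,1,1,14,14)
  step pc=6: nor  $1, $3, $0  regs=(0,65521,1,14,14)

5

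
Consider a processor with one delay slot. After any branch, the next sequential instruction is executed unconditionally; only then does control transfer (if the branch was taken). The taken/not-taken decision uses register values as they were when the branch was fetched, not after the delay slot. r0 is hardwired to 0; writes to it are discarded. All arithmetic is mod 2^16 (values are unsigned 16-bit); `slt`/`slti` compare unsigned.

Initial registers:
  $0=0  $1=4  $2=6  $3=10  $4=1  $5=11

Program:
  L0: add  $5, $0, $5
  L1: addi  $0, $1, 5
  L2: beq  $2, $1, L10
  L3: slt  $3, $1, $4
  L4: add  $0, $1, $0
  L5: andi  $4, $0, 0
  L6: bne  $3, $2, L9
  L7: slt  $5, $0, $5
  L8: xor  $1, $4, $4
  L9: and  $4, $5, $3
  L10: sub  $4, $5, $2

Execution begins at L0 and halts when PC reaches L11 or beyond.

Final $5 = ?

1

#0 add  $5, $0, $5 ; 0/4/6/10/1/11
#1 addi  $0, $1, 5 ; 0/4/6/10/1/11
#2 beq  $2, $1, L10 ; 0/4/6/10/1/11 ; →fallthru
#3 slt  $3, $1, $4 ; 0/4/6/0/1/11
#4 add  $0, $1, $0 ; 0/4/6/0/1/11
#5 andi  $4, $0, 0 ; 0/4/6/0/0/11
#6 bne  $3, $2, L9 ; 0/4/6/0/0/11 ; →target
#7 slt  $5, $0, $5 ; 0/4/6/0/0/1
#9 and  $4, $5, $3 ; 0/4/6/0/0/1
#10 sub  $4, $5, $2 ; 0/4/6/0/65531/1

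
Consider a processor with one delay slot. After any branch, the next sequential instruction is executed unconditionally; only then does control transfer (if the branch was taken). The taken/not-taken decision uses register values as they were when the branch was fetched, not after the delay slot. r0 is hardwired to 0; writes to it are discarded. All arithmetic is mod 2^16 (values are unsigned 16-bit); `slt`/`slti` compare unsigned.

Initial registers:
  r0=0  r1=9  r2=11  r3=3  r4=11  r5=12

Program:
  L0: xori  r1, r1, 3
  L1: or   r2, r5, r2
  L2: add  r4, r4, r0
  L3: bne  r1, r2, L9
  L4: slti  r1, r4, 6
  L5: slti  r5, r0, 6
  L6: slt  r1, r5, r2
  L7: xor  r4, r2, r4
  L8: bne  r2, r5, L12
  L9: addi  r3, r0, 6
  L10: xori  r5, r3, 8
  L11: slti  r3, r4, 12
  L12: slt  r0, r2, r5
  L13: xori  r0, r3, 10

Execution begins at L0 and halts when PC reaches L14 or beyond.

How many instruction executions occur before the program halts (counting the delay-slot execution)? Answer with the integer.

  step pc=0: xori  r1, r1, 3  regs=(0,10,11,3,11,12)
  step pc=1: or   r2, r5, r2  regs=(0,10,15,3,11,12)
  step pc=2: add  r4, r4, r0  regs=(0,10,15,3,11,12)
  step pc=3: bne  r1, r2, L9  cond=T  regs=(0,10,15,3,11,12)
  step pc=4: slti  r1, r4, 6  regs=(0,0,15,3,11,12)
  step pc=9: addi  r3, r0, 6  regs=(0,0,15,6,11,12)
  step pc=10: xori  r5, r3, 8  regs=(0,0,15,6,11,14)
  step pc=11: slti  r3, r4, 12  regs=(0,0,15,1,11,14)
  step pc=12: slt  r0, r2, r5  regs=(0,0,15,1,11,14)
  step pc=13: xori  r0, r3, 10  regs=(0,0,15,1,11,14)

10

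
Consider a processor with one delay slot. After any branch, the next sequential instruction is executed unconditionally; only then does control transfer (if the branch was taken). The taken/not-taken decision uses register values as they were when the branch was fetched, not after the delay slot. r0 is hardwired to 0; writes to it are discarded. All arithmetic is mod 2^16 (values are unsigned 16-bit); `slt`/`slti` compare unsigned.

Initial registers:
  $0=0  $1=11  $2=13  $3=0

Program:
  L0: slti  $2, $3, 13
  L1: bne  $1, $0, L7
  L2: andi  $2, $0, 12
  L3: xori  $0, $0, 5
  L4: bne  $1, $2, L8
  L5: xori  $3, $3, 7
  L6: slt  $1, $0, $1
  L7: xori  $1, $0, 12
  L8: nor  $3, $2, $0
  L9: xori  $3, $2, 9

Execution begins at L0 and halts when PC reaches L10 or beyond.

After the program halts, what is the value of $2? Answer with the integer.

[0] slti  $2, $3, 13  →  {$0:0, $1:11, $2:1, $3:0}
[1] bne  $1, $0, L7  →  {$0:0, $1:11, $2:1, $3:0}  ⟨branch taken⟩
[2] andi  $2, $0, 12  →  {$0:0, $1:11, $2:0, $3:0}
[7] xori  $1, $0, 12  →  {$0:0, $1:12, $2:0, $3:0}
[8] nor  $3, $2, $0  →  {$0:0, $1:12, $2:0, $3:65535}
[9] xori  $3, $2, 9  →  {$0:0, $1:12, $2:0, $3:9}

0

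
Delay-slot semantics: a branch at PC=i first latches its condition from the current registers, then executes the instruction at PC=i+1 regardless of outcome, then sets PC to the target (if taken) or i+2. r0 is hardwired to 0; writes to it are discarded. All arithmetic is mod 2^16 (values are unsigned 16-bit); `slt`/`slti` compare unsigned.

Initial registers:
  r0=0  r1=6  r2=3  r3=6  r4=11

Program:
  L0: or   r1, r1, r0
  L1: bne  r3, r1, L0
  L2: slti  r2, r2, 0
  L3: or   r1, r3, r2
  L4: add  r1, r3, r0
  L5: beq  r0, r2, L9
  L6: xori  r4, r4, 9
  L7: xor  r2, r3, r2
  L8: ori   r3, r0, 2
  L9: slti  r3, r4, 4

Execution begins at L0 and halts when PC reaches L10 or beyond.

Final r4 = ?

2

  step pc=0: or   r1, r1, r0  regs=(0,6,3,6,11)
  step pc=1: bne  r3, r1, L0  cond=F  regs=(0,6,3,6,11)
  step pc=2: slti  r2, r2, 0  regs=(0,6,0,6,11)
  step pc=3: or   r1, r3, r2  regs=(0,6,0,6,11)
  step pc=4: add  r1, r3, r0  regs=(0,6,0,6,11)
  step pc=5: beq  r0, r2, L9  cond=T  regs=(0,6,0,6,11)
  step pc=6: xori  r4, r4, 9  regs=(0,6,0,6,2)
  step pc=9: slti  r3, r4, 4  regs=(0,6,0,1,2)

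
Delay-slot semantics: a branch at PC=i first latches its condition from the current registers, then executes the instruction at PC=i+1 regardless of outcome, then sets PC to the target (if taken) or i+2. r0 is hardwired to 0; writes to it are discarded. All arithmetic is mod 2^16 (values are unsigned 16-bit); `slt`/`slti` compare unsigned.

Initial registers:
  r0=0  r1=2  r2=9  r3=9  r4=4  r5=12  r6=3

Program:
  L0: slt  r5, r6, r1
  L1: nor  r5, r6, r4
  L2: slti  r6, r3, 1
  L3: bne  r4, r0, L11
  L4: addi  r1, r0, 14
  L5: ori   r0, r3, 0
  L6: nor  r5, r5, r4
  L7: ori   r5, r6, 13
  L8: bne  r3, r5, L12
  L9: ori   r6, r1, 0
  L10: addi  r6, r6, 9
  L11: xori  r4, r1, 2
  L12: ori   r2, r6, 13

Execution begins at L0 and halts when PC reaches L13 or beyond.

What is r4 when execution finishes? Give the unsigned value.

  step pc=0: slt  r5, r6, r1  regs=(0,2,9,9,4,0,3)
  step pc=1: nor  r5, r6, r4  regs=(0,2,9,9,4,65528,3)
  step pc=2: slti  r6, r3, 1  regs=(0,2,9,9,4,65528,0)
  step pc=3: bne  r4, r0, L11  cond=T  regs=(0,2,9,9,4,65528,0)
  step pc=4: addi  r1, r0, 14  regs=(0,14,9,9,4,65528,0)
  step pc=11: xori  r4, r1, 2  regs=(0,14,9,9,12,65528,0)
  step pc=12: ori   r2, r6, 13  regs=(0,14,13,9,12,65528,0)

12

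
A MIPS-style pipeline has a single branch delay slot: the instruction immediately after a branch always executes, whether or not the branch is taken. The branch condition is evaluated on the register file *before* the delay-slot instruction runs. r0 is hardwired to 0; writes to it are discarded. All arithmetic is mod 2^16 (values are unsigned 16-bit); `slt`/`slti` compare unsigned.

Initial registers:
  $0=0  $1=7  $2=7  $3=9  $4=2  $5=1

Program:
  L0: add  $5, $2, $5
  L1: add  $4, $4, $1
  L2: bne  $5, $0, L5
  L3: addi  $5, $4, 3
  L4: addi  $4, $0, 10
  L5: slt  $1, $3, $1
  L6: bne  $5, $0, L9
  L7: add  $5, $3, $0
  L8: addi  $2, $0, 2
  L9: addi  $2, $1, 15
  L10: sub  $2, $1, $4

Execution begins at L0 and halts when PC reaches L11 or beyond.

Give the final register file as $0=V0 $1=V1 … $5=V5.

$0=0 $1=0 $2=65527 $3=9 $4=9 $5=9

[0] add  $5, $2, $5  →  {$0:0, $1:7, $2:7, $3:9, $4:2, $5:8}
[1] add  $4, $4, $1  →  {$0:0, $1:7, $2:7, $3:9, $4:9, $5:8}
[2] bne  $5, $0, L5  →  {$0:0, $1:7, $2:7, $3:9, $4:9, $5:8}  ⟨branch taken⟩
[3] addi  $5, $4, 3  →  {$0:0, $1:7, $2:7, $3:9, $4:9, $5:12}
[5] slt  $1, $3, $1  →  {$0:0, $1:0, $2:7, $3:9, $4:9, $5:12}
[6] bne  $5, $0, L9  →  {$0:0, $1:0, $2:7, $3:9, $4:9, $5:12}  ⟨branch taken⟩
[7] add  $5, $3, $0  →  {$0:0, $1:0, $2:7, $3:9, $4:9, $5:9}
[9] addi  $2, $1, 15  →  {$0:0, $1:0, $2:15, $3:9, $4:9, $5:9}
[10] sub  $2, $1, $4  →  {$0:0, $1:0, $2:65527, $3:9, $4:9, $5:9}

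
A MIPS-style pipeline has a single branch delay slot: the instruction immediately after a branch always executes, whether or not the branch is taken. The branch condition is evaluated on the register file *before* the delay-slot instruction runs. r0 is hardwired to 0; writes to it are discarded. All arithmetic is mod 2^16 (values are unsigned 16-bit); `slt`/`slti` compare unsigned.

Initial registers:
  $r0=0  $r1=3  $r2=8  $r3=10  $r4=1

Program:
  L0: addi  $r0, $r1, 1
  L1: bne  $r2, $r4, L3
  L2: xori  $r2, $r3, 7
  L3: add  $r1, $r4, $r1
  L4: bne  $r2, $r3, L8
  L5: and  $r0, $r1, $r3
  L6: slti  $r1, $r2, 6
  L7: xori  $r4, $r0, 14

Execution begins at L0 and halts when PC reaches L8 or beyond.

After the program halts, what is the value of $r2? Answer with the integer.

13

[0] addi  $r0, $r1, 1  →  {$r0:0, $r1:3, $r2:8, $r3:10, $r4:1}
[1] bne  $r2, $r4, L3  →  {$r0:0, $r1:3, $r2:8, $r3:10, $r4:1}  ⟨branch taken⟩
[2] xori  $r2, $r3, 7  →  {$r0:0, $r1:3, $r2:13, $r3:10, $r4:1}
[3] add  $r1, $r4, $r1  →  {$r0:0, $r1:4, $r2:13, $r3:10, $r4:1}
[4] bne  $r2, $r3, L8  →  {$r0:0, $r1:4, $r2:13, $r3:10, $r4:1}  ⟨branch taken⟩
[5] and  $r0, $r1, $r3  →  {$r0:0, $r1:4, $r2:13, $r3:10, $r4:1}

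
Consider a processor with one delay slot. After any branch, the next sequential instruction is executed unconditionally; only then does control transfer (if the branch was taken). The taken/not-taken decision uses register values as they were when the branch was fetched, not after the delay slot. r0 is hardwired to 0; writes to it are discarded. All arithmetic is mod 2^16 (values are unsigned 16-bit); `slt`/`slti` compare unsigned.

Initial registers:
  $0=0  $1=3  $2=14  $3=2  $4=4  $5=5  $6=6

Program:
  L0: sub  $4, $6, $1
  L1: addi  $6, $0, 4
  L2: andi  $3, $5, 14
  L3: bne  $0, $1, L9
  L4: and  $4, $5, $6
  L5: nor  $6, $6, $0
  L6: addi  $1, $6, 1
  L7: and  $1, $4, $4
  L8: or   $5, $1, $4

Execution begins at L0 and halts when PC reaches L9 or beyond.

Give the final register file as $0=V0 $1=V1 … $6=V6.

PC=0  sub  $4, $6, $1        | $0=0 $1=3 $2=14 $3=2 $4=3 $5=5 $6=6
PC=1  addi  $6, $0, 4        | $0=0 $1=3 $2=14 $3=2 $4=3 $5=5 $6=4
PC=2  andi  $3, $5, 14       | $0=0 $1=3 $2=14 $3=4 $4=3 $5=5 $6=4
PC=3  bne  $0, $1, L9        | $0=0 $1=3 $2=14 $3=4 $4=3 $5=5 $6=4  [TAKEN]
PC=4  and  $4, $5, $6        | $0=0 $1=3 $2=14 $3=4 $4=4 $5=5 $6=4

$0=0 $1=3 $2=14 $3=4 $4=4 $5=5 $6=4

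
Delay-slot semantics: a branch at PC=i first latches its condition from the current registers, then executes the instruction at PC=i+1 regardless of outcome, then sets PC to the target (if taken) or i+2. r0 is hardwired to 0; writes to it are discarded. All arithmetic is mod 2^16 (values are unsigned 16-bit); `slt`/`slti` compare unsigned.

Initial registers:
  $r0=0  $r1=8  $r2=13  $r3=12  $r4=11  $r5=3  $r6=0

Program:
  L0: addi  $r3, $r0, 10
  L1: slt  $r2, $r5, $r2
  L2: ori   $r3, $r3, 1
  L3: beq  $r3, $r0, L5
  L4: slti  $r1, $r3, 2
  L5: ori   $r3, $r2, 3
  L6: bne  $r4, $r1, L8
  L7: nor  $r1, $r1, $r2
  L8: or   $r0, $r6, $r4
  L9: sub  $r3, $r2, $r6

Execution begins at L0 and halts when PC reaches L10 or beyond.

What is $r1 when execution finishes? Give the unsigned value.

65534

[0] addi  $r3, $r0, 10  →  {$r0:0, $r1:8, $r2:13, $r3:10, $r4:11, $r5:3, $r6:0}
[1] slt  $r2, $r5, $r2  →  {$r0:0, $r1:8, $r2:1, $r3:10, $r4:11, $r5:3, $r6:0}
[2] ori   $r3, $r3, 1  →  {$r0:0, $r1:8, $r2:1, $r3:11, $r4:11, $r5:3, $r6:0}
[3] beq  $r3, $r0, L5  →  {$r0:0, $r1:8, $r2:1, $r3:11, $r4:11, $r5:3, $r6:0}  ⟨branch fallthrough⟩
[4] slti  $r1, $r3, 2  →  {$r0:0, $r1:0, $r2:1, $r3:11, $r4:11, $r5:3, $r6:0}
[5] ori   $r3, $r2, 3  →  {$r0:0, $r1:0, $r2:1, $r3:3, $r4:11, $r5:3, $r6:0}
[6] bne  $r4, $r1, L8  →  {$r0:0, $r1:0, $r2:1, $r3:3, $r4:11, $r5:3, $r6:0}  ⟨branch taken⟩
[7] nor  $r1, $r1, $r2  →  {$r0:0, $r1:65534, $r2:1, $r3:3, $r4:11, $r5:3, $r6:0}
[8] or   $r0, $r6, $r4  →  {$r0:0, $r1:65534, $r2:1, $r3:3, $r4:11, $r5:3, $r6:0}
[9] sub  $r3, $r2, $r6  →  {$r0:0, $r1:65534, $r2:1, $r3:1, $r4:11, $r5:3, $r6:0}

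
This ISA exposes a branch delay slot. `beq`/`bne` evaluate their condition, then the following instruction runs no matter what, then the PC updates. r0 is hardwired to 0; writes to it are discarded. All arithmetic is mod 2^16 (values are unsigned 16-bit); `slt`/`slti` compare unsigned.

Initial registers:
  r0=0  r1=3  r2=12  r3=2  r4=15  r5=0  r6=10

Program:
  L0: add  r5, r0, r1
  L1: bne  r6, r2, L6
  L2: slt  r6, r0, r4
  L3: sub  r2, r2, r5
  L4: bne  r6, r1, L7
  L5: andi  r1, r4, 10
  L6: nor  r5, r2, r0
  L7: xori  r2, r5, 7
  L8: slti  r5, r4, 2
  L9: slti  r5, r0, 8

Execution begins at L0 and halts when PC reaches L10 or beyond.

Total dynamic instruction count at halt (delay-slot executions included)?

[0] add  r5, r0, r1  →  {r0:0, r1:3, r2:12, r3:2, r4:15, r5:3, r6:10}
[1] bne  r6, r2, L6  →  {r0:0, r1:3, r2:12, r3:2, r4:15, r5:3, r6:10}  ⟨branch taken⟩
[2] slt  r6, r0, r4  →  {r0:0, r1:3, r2:12, r3:2, r4:15, r5:3, r6:1}
[6] nor  r5, r2, r0  →  {r0:0, r1:3, r2:12, r3:2, r4:15, r5:65523, r6:1}
[7] xori  r2, r5, 7  →  {r0:0, r1:3, r2:65524, r3:2, r4:15, r5:65523, r6:1}
[8] slti  r5, r4, 2  →  {r0:0, r1:3, r2:65524, r3:2, r4:15, r5:0, r6:1}
[9] slti  r5, r0, 8  →  {r0:0, r1:3, r2:65524, r3:2, r4:15, r5:1, r6:1}

7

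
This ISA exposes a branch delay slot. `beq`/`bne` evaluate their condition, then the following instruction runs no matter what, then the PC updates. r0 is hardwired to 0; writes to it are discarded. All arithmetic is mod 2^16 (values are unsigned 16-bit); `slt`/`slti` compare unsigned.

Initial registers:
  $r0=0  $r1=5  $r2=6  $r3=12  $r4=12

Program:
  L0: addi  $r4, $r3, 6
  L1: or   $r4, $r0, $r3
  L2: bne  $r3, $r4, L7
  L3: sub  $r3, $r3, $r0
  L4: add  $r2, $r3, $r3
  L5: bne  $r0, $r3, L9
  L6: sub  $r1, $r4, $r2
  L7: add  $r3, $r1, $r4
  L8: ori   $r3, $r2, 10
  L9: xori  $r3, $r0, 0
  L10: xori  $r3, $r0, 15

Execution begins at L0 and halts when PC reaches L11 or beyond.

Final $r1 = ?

65524

#0 addi  $r4, $r3, 6 ; 0/5/6/12/18
#1 or   $r4, $r0, $r3 ; 0/5/6/12/12
#2 bne  $r3, $r4, L7 ; 0/5/6/12/12 ; →fallthru
#3 sub  $r3, $r3, $r0 ; 0/5/6/12/12
#4 add  $r2, $r3, $r3 ; 0/5/24/12/12
#5 bne  $r0, $r3, L9 ; 0/5/24/12/12 ; →target
#6 sub  $r1, $r4, $r2 ; 0/65524/24/12/12
#9 xori  $r3, $r0, 0 ; 0/65524/24/0/12
#10 xori  $r3, $r0, 15 ; 0/65524/24/15/12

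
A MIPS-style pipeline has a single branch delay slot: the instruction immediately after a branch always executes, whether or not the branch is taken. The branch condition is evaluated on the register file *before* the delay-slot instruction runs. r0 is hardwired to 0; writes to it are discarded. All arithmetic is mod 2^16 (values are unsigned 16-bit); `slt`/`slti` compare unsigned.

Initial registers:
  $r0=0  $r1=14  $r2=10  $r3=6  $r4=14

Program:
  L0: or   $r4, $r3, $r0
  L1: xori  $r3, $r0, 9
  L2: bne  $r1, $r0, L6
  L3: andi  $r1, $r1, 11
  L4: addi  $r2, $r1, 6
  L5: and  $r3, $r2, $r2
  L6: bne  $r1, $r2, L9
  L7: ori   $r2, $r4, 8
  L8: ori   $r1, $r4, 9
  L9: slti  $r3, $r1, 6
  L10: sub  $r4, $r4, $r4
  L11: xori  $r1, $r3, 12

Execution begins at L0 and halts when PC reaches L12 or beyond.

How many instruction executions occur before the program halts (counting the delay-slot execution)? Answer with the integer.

10

  step pc=0: or   $r4, $r3, $r0  regs=(0,14,10,6,6)
  step pc=1: xori  $r3, $r0, 9  regs=(0,14,10,9,6)
  step pc=2: bne  $r1, $r0, L6  cond=T  regs=(0,14,10,9,6)
  step pc=3: andi  $r1, $r1, 11  regs=(0,10,10,9,6)
  step pc=6: bne  $r1, $r2, L9  cond=F  regs=(0,10,10,9,6)
  step pc=7: ori   $r2, $r4, 8  regs=(0,10,14,9,6)
  step pc=8: ori   $r1, $r4, 9  regs=(0,15,14,9,6)
  step pc=9: slti  $r3, $r1, 6  regs=(0,15,14,0,6)
  step pc=10: sub  $r4, $r4, $r4  regs=(0,15,14,0,0)
  step pc=11: xori  $r1, $r3, 12  regs=(0,12,14,0,0)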